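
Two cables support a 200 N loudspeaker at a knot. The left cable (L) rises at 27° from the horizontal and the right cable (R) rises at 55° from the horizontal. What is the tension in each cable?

ΣF_x = 0: −T_L·cos27° + T_R·cos55° = 0 → T_R = 1.55342·T_L.
ΣF_y = 0: T_L·sin27° + T_R·sin55° = 200.
Substitute: T_L·(0.45399 + 1.55342·0.819152) = 200 → T_L = 115.843 ≈ 115.8 N.
Then T_R = 1.55342 × 115.843 = 180.0 N.

T_L = 115.8 N, T_R = 180.0 N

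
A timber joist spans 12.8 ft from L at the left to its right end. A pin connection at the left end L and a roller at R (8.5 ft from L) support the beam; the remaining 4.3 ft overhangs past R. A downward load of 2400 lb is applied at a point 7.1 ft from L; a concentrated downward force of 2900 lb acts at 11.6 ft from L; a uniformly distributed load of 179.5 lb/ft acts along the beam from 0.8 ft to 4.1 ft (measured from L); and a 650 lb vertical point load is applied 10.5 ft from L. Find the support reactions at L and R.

L_x = 0, L_y = -393.7 lb, R_y = 6936 lb

Resultant of the distributed load: 179.5 × 3.3 = 592.35 lb at 2.45 ft from L.
ΣM about L: R_y·8.5 − 2400·7.1 − 2900·11.6 − (179.5·3.3)·2.45 − 650·10.5 = 0 → R_y = 58956.2575/8.5 = 6936.03 ≈ 6936 lb.
ΣF_y = 0: L_y + 6936.03 − 2400 − 2900 − 179.5·3.3 − 650 = 0 → L_y = -393.7 lb.
ΣF_x = 0: no horizontal applied forces, so L_x = 0.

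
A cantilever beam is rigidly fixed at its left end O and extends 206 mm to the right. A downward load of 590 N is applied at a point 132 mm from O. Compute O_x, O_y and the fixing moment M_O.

O_x = 0, O_y = 590.0 N, M_O = 77880 N·mm

ΣF_x = 0: O_x = 0.
ΣF_y = 0: O_y − 590 = 0 → O_y = 590.0 N.
ΣM about O: M_O − 590·132 = 0 → M_O = 77880 N·mm.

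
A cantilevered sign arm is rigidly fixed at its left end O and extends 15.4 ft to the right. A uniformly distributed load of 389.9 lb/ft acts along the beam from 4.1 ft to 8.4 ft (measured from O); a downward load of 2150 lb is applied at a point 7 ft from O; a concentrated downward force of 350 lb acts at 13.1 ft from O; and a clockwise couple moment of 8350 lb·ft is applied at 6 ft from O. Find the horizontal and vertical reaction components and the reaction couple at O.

O_x = 0, O_y = 4177 lb, M_O = 38460 lb·ft

Resultant of the distributed load: 389.9 × 4.3 = 1676.57 lb at 6.25 ft from O.
ΣF_x = 0: O_x = 0.
ΣF_y = 0: O_y − 389.9·4.3 − 2150 − 350 = 0 → O_y = 4177 lb.
ΣM about O: M_O − (389.9·4.3)·6.25 − 2150·7 − 350·13.1 − 8350 = 0 → M_O = 38460 lb·ft.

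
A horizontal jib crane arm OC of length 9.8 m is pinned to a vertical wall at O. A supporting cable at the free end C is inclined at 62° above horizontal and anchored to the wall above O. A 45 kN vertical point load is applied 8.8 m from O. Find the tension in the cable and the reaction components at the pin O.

ΣM about O: T·sin62°·9.8 − 45·8.8 = 0 → T = 396/(9.8·0.882948) = 45.7651 ≈ 45.77 kN.
ΣF_x = 0: O_x − T·cos62° = 0 → O_x = 45.7651 × 0.469472 = 21.49 kN.
ΣF_y = 0: O_y + T·sin62° − 45 = 0 → O_y = 45 − 45.7651 × 0.882948 = 4.592 kN.

T = 45.77 kN, O_x = 21.49 kN, O_y = 4.592 kN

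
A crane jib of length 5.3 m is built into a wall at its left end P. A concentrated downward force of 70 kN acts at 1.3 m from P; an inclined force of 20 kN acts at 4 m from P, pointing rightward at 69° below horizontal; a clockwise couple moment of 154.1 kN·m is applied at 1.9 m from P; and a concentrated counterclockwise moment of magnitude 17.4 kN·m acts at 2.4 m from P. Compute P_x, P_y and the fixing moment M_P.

ΣF_x = 0: P_x + 20·cos69° = 0 → P_x = -7.167 kN.
ΣF_y = 0: P_y − 70 − 20·sin69° = 0 → P_y = 88.67 kN.
ΣM about P: M_P − 70·1.3 − 20·sin69°·4 − 154.1 + 17.4 = 0 → M_P = 302.4 kN·m.

P_x = -7.167 kN, P_y = 88.67 kN, M_P = 302.4 kN·m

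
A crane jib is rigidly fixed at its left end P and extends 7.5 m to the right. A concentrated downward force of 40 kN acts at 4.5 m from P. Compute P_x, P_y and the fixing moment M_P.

P_x = 0, P_y = 40.00 kN, M_P = 180.0 kN·m

ΣF_x = 0: P_x = 0.
ΣF_y = 0: P_y − 40 = 0 → P_y = 40.00 kN.
ΣM about P: M_P − 40·4.5 = 0 → M_P = 180.0 kN·m.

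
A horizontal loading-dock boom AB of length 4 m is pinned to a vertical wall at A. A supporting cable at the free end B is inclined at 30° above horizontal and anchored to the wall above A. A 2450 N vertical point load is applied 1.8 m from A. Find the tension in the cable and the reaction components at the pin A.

ΣM about A: T·sin30°·4 − 2450·1.8 = 0 → T = 4410/(4·0.5) = 2205 N.
ΣF_x = 0: A_x − T·cos30° = 0 → A_x = 2205 × 0.866025 = 1910 N.
ΣF_y = 0: A_y + T·sin30° − 2450 = 0 → A_y = 2450 − 2205 × 0.5 = 1348 N.

T = 2205 N, A_x = 1910 N, A_y = 1348 N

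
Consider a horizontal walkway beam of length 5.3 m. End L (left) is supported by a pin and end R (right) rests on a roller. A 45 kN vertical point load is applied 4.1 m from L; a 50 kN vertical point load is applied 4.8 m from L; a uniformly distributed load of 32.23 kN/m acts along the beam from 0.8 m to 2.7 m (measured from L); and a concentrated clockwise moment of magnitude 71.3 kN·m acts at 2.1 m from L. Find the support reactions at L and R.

L_x = 0, L_y = 42.47 kN, R_y = 113.8 kN

Resultant of the distributed load: 32.23 × 1.9 = 61.237 kN at 1.75 m from L.
Moments about L: R_y·5.3 − 45·4.1 − 50·4.8 − (32.23·1.9)·1.75 − 71.3 = 0 → R_y = 602.96475/5.3 = 113.767 ≈ 113.8 kN.
ΣF_y = 0: L_y + 113.767 − 45 − 50 − 32.23·1.9 = 0 → L_y = 42.47 kN.
ΣF_x = 0: no horizontal applied forces, so L_x = 0.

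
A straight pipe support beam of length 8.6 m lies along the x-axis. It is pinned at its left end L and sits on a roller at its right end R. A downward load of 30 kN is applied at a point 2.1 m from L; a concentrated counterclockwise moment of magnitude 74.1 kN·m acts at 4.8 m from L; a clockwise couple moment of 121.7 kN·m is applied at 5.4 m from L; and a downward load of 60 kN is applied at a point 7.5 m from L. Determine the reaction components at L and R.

ΣM about L: R_y·8.6 − 30·2.1 + 74.1 − 121.7 − 60·7.5 = 0 → R_y = 560.6/8.6 = 65.186 ≈ 65.19 kN.
ΣF_y = 0: L_y + 65.186 − 30 − 60 = 0 → L_y = 24.81 kN.
ΣF_x = 0: no horizontal applied forces, so L_x = 0.

L_x = 0, L_y = 24.81 kN, R_y = 65.19 kN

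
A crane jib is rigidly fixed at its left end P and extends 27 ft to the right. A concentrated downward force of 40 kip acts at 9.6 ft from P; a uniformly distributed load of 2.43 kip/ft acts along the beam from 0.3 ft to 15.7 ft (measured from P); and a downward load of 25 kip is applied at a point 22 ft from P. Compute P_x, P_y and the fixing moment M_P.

P_x = 0, P_y = 102.4 kip, M_P = 1233 kip·ft

Resultant of the distributed load: 2.43 × 15.4 = 37.422 kip at 8 ft from P.
ΣF_x = 0: P_x = 0.
ΣF_y = 0: P_y − 40 − 2.43·15.4 − 25 = 0 → P_y = 102.4 kip.
ΣM about P: M_P − 40·9.6 − (2.43·15.4)·8 − 25·22 = 0 → M_P = 1233 kip·ft.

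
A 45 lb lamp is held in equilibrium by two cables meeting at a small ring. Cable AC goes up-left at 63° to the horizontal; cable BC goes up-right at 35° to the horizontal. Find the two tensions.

ΣF_x = 0: −T_AC·cos63° + T_BC·cos35° = 0 → T_BC = 0.55422·T_AC.
ΣF_y = 0: T_AC·sin63° + T_BC·sin35° = 45.
Substitute: T_AC·(0.891007 + 0.55422·0.573576) = 45 → T_AC = 37.2241 ≈ 37.22 lb.
Then T_BC = 0.55422 × 37.2241 = 20.63 lb.

T_AC = 37.22 lb, T_BC = 20.63 lb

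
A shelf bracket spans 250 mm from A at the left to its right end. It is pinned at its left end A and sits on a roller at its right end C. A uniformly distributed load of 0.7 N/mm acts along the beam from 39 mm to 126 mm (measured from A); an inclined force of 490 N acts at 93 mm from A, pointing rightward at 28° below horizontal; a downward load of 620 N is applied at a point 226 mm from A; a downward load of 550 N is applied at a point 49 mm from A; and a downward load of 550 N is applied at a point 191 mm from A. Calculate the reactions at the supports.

A_x = -432.6 N, A_y = 816.8 N, C_y = 1194 N

Resultant of the distributed load: 0.7 × 87 = 60.9 N at 82.5 mm from A.
Taking moments about A: C_y·250 − (0.7·87)·82.5 − 490·sin28°·93 − 620·226 − 550·49 − 550·191 = 0 → C_y = 298538/250 = 1194.15 ≈ 1194 N.
ΣF_y = 0: A_y + 1194.15 − 0.7·87 − 490·sin28° − 620 − 550 − 550 = 0 → A_y = 816.8 N.
ΣF_x = 0: A_x + 490·cos28° = 0 → A_x = -432.6 N.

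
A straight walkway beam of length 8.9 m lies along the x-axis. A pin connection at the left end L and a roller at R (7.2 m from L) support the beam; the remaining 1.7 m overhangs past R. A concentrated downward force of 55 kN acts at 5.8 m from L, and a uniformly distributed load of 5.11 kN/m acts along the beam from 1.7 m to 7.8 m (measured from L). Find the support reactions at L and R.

L_x = 0, L_y = 21.30 kN, R_y = 64.87 kN

Resultant of the distributed load: 5.11 × 6.1 = 31.171 kN at 4.75 m from L.
Taking moments about L: R_y·7.2 − 55·5.8 − (5.11·6.1)·4.75 = 0 → R_y = 467.06225/7.2 = 64.8698 ≈ 64.87 kN.
ΣF_y = 0: L_y + 64.8698 − 55 − 5.11·6.1 = 0 → L_y = 21.30 kN.
ΣF_x = 0: no horizontal applied forces, so L_x = 0.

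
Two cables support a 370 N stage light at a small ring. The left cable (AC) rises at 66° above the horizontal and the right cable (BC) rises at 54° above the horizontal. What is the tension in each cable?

ΣF_x = 0: −T_AC·cos66° + T_BC·cos54° = 0 → T_BC = 0.691982·T_AC.
ΣF_y = 0: T_AC·sin66° + T_BC·sin54° = 370.
Substitute: T_AC·(0.913545 + 0.691982·0.809017) = 370 → T_AC = 251.125 ≈ 251.1 N.
Then T_BC = 0.691982 × 251.125 = 173.8 N.

T_AC = 251.1 N, T_BC = 173.8 N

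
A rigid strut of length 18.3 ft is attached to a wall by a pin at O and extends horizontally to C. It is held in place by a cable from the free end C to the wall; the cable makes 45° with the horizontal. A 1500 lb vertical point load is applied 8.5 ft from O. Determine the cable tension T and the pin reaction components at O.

T = 985.3 lb, O_x = 696.7 lb, O_y = 803.3 lb

ΣM about O: T·sin45°·18.3 − 1500·8.5 = 0 → T = 12750/(18.3·0.707107) = 985.312 ≈ 985.3 lb.
ΣF_x = 0: O_x − T·cos45° = 0 → O_x = 985.312 × 0.707107 = 696.7 lb.
ΣF_y = 0: O_y + T·sin45° − 1500 = 0 → O_y = 1500 − 985.312 × 0.707107 = 803.3 lb.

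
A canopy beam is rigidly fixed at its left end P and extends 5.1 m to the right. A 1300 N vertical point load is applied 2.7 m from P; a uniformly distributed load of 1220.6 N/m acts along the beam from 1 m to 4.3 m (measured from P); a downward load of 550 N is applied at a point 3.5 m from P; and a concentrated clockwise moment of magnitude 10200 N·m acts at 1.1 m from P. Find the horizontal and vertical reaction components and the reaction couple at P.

P_x = 0, P_y = 5878 N, M_P = 26310 N·m

Resultant of the distributed load: 1220.6 × 3.3 = 4027.98 N at 2.65 m from P.
ΣF_x = 0: P_x = 0.
ΣF_y = 0: P_y − 1300 − 1220.6·3.3 − 550 = 0 → P_y = 5878 N.
ΣM about P: M_P − 1300·2.7 − (1220.6·3.3)·2.65 − 550·3.5 − 10200 = 0 → M_P = 26310 N·m.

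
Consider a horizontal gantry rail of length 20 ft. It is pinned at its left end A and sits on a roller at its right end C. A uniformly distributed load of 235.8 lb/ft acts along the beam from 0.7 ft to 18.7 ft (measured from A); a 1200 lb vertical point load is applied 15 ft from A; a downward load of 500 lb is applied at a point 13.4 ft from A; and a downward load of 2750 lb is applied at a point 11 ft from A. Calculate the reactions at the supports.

A_x = 0, A_y = 3888 lb, C_y = 4806 lb

Resultant of the distributed load: 235.8 × 18 = 4244.4 lb at 9.7 ft from A.
ΣM about A: C_y·20 − (235.8·18)·9.7 − 1200·15 − 500·13.4 − 2750·11 = 0 → C_y = 96120.68/20 = 4806.03 ≈ 4806 lb.
ΣF_y = 0: A_y + 4806.03 − 235.8·18 − 1200 − 500 − 2750 = 0 → A_y = 3888 lb.
ΣF_x = 0: no horizontal applied forces, so A_x = 0.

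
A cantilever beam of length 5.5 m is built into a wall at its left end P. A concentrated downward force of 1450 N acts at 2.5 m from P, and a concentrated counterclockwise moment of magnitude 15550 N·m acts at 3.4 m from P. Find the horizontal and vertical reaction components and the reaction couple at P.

P_x = 0, P_y = 1450 N, M_P = -11920 N·m

ΣF_x = 0: P_x = 0.
ΣF_y = 0: P_y − 1450 = 0 → P_y = 1450 N.
ΣM about P: M_P − 1450·2.5 + 15550 = 0 → M_P = -11920 N·m.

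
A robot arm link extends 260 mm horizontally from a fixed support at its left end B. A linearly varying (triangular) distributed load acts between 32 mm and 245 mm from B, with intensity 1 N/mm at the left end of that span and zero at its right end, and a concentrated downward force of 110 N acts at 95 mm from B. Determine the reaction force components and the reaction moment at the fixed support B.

Resultant of the triangular load: ½ × 1 × 213 = 106.5 N, acting at 103 mm from B (one-third of the span from the peak).
ΣF_x = 0: B_x = 0.
ΣF_y = 0: B_y − ½·1·213 − 110 = 0 → B_y = 216.5 N.
ΣM about B: M_B − (½·1·213)·103 − 110·95 = 0 → M_B = 21420 N·mm.

B_x = 0, B_y = 216.5 N, M_B = 21420 N·mm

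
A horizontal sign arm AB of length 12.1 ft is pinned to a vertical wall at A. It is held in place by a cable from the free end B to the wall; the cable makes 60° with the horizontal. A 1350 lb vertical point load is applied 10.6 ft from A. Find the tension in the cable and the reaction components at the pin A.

ΣM about A: T·sin60°·12.1 − 1350·10.6 = 0 → T = 14310/(12.1·0.866025) = 1365.6 ≈ 1366 lb.
ΣF_x = 0: A_x − T·cos60° = 0 → A_x = 1365.6 × 0.5 = 682.8 lb.
ΣF_y = 0: A_y + T·sin60° − 1350 = 0 → A_y = 1350 − 1365.6 × 0.866025 = 167.4 lb.

T = 1366 lb, A_x = 682.8 lb, A_y = 167.4 lb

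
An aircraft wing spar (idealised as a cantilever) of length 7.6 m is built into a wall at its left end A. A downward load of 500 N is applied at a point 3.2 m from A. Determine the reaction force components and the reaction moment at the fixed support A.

A_x = 0, A_y = 500.0 N, M_A = 1600 N·m

ΣF_x = 0: A_x = 0.
ΣF_y = 0: A_y − 500 = 0 → A_y = 500.0 N.
ΣM about A: M_A − 500·3.2 = 0 → M_A = 1600 N·m.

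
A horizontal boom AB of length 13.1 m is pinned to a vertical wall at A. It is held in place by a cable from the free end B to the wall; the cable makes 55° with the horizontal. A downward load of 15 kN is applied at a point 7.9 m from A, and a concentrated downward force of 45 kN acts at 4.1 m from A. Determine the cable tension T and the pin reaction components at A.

ΣM about A: T·sin55°·13.1 − 15·7.9 − 45·4.1 = 0 → T = 303/(13.1·0.819152) = 28.2362 ≈ 28.24 kN.
ΣF_x = 0: A_x − T·cos55° = 0 → A_x = 28.2362 × 0.573576 = 16.20 kN.
ΣF_y = 0: A_y + T·sin55° − 15 − 45 = 0 → A_y = 60 − 28.2362 × 0.819152 = 36.87 kN.

T = 28.24 kN, A_x = 16.20 kN, A_y = 36.87 kN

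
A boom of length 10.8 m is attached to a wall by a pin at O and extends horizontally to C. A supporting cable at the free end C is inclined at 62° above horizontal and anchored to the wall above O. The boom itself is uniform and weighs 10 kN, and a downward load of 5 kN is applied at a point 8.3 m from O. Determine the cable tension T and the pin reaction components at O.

T = 10.01 kN, O_x = 4.702 kN, O_y = 6.157 kN

ΣM about O: T·sin62°·10.8 − 10·5.4 − 5·8.3 = 0 → T = 95.5/(10.8·0.882948) = 10.0149 ≈ 10.01 kN.
ΣF_x = 0: O_x − T·cos62° = 0 → O_x = 10.0149 × 0.469472 = 4.702 kN.
ΣF_y = 0: O_y + T·sin62° − 10 − 5 = 0 → O_y = 15 − 10.0149 × 0.882948 = 6.157 kN.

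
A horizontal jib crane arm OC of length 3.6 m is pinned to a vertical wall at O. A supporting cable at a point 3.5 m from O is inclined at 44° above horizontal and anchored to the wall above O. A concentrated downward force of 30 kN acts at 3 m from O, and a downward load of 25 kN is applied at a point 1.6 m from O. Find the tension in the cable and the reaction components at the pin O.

ΣM about O: T·sin44°·3.5 − 30·3 − 25·1.6 = 0 → T = 130/(3.5·0.694658) = 53.4693 ≈ 53.47 kN.
ΣF_x = 0: O_x − T·cos44° = 0 → O_x = 53.4693 × 0.71934 = 38.46 kN.
ΣF_y = 0: O_y + T·sin44° − 30 − 25 = 0 → O_y = 55 − 53.4693 × 0.694658 = 17.86 kN.

T = 53.47 kN, O_x = 38.46 kN, O_y = 17.86 kN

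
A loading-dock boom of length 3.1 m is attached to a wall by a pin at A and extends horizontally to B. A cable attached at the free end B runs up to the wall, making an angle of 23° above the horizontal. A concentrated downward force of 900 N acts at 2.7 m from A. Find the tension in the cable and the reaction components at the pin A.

ΣM about A: T·sin23°·3.1 − 900·2.7 = 0 → T = 2430/(3.1·0.390731) = 2006.17 ≈ 2006 N.
ΣF_x = 0: A_x − T·cos23° = 0 → A_x = 2006.17 × 0.920505 = 1847 N.
ΣF_y = 0: A_y + T·sin23° − 900 = 0 → A_y = 900 − 2006.17 × 0.390731 = 116.1 N.

T = 2006 N, A_x = 1847 N, A_y = 116.1 N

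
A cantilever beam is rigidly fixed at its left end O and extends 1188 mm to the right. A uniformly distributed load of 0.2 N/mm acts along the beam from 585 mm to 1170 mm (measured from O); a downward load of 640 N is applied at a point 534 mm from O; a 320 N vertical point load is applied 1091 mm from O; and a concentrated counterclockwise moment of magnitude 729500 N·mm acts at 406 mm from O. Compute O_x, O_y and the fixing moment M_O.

Resultant of the distributed load: 0.2 × 585 = 117 N at 877.5 mm from O.
ΣF_x = 0: O_x = 0.
ΣF_y = 0: O_y − 0.2·585 − 640 − 320 = 0 → O_y = 1077 N.
ΣM about O: M_O − (0.2·585)·877.5 − 640·534 − 320·1091 + 729500 = 0 → M_O = 64050 N·mm.

O_x = 0, O_y = 1077 N, M_O = 64050 N·mm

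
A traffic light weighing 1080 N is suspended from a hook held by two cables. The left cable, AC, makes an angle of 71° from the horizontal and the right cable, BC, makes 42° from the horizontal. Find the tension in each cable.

ΣF_x = 0: −T_AC·cos71° + T_BC·cos42° = 0 → T_BC = 0.438095·T_AC.
ΣF_y = 0: T_AC·sin71° + T_BC·sin42° = 1080.
Substitute: T_AC·(0.945519 + 0.438095·0.669131) = 1080 → T_AC = 871.909 ≈ 871.9 N.
Then T_BC = 0.438095 × 871.909 = 382.0 N.

T_AC = 871.9 N, T_BC = 382.0 N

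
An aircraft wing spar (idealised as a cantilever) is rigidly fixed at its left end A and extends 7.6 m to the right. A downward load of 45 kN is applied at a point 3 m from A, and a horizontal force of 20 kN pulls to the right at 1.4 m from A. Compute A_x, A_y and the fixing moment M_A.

ΣF_x = 0: A_x + 20 = 0 → A_x = -20.00 kN.
ΣF_y = 0: A_y − 45 = 0 → A_y = 45.00 kN.
ΣM about A: M_A − 45·3 = 0 → M_A = 135.0 kN·m.

A_x = -20.00 kN, A_y = 45.00 kN, M_A = 135.0 kN·m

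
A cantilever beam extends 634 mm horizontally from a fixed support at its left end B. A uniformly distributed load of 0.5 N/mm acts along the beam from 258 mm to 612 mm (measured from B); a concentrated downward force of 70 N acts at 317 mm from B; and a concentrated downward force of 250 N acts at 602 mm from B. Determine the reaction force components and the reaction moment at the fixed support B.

Resultant of the distributed load: 0.5 × 354 = 177 N at 435 mm from B.
ΣF_x = 0: B_x = 0.
ΣF_y = 0: B_y − 0.5·354 − 70 − 250 = 0 → B_y = 497.0 N.
ΣM about B: M_B − (0.5·354)·435 − 70·317 − 250·602 = 0 → M_B = 249700 N·mm.

B_x = 0, B_y = 497.0 N, M_B = 249700 N·mm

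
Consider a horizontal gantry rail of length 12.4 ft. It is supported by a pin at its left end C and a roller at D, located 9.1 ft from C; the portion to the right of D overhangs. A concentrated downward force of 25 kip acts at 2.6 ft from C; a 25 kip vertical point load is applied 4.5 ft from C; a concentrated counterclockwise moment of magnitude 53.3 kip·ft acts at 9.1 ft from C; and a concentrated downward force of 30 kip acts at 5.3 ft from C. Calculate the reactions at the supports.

C_x = 0, C_y = 48.88 kip, D_y = 31.12 kip

Taking moments about C: D_y·9.1 − 25·2.6 − 25·4.5 + 53.3 − 30·5.3 = 0 → D_y = 283.2/9.1 = 31.1209 ≈ 31.12 kip.
ΣF_y = 0: C_y + 31.1209 − 25 − 25 − 30 = 0 → C_y = 48.88 kip.
ΣF_x = 0: no horizontal applied forces, so C_x = 0.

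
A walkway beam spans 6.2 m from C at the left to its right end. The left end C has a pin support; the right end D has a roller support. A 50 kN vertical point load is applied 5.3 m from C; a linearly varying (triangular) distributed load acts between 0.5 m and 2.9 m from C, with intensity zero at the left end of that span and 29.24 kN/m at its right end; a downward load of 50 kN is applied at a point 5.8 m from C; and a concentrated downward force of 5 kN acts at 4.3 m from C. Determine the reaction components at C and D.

C_x = 0, C_y = 35.22 kN, D_y = 104.9 kN

Resultant of the triangular load: ½ × 29.24 × 2.4 = 35.088 kN, acting at 2.1 m from C (one-third of the span from the peak).
Taking moments about C: D_y·6.2 − 50·5.3 − (½·29.24·2.4)·2.1 − 50·5.8 − 5·4.3 = 0 → D_y = 650.1848/6.2 = 104.869 ≈ 104.9 kN.
ΣF_y = 0: C_y + 104.869 − 50 − ½·29.24·2.4 − 50 − 5 = 0 → C_y = 35.22 kN.
ΣF_x = 0: no horizontal applied forces, so C_x = 0.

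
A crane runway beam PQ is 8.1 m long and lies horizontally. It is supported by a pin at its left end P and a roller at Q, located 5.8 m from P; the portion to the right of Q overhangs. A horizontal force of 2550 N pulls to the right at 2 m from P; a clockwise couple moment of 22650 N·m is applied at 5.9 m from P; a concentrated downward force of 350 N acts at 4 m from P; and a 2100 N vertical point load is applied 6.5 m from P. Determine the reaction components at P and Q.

Taking moments about P: Q_y·5.8 − 22650 − 350·4 − 2100·6.5 = 0 → Q_y = 37700/5.8 = 6500 N.
ΣF_y = 0: P_y + 6500 − 350 − 2100 = 0 → P_y = -4050 N.
ΣF_x = 0: P_x + 2550 = 0 → P_x = -2550 N.

P_x = -2550 N, P_y = -4050 N, Q_y = 6500 N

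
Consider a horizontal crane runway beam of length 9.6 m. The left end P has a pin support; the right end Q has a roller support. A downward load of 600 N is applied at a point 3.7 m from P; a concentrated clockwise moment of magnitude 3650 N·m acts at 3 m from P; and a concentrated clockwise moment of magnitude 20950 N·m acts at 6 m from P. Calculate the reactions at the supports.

P_x = 0, P_y = -2194 N, Q_y = 2794 N

Taking moments about P: Q_y·9.6 − 600·3.7 − 3650 − 20950 = 0 → Q_y = 26820/9.6 = 2793.75 ≈ 2794 N.
ΣF_y = 0: P_y + 2793.75 − 600 = 0 → P_y = -2194 N.
ΣF_x = 0: no horizontal applied forces, so P_x = 0.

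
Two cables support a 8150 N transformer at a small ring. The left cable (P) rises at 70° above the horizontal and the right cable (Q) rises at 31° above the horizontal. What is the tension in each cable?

T_P = 7117 N, T_Q = 2840 N

ΣF_x = 0: −T_P·cos70° + T_Q·cos31° = 0 → T_Q = 0.399012·T_P.
ΣF_y = 0: T_P·sin70° + T_Q·sin31° = 8150.
Substitute: T_P·(0.939693 + 0.399012·0.515038) = 8150 → T_P = 7116.66 ≈ 7117 N.
Then T_Q = 0.399012 × 7116.66 = 2840 N.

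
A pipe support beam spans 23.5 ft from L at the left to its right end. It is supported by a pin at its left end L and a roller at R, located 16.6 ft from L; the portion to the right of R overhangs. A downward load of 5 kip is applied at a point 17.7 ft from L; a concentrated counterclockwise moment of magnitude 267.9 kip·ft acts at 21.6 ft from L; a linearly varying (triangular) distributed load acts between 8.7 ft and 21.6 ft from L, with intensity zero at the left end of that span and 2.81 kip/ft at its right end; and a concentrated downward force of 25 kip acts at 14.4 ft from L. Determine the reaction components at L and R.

L_x = 0, L_y = 18.36 kip, R_y = 29.77 kip

Resultant of the triangular load: ½ × 2.81 × 12.9 = 18.1245 kip, acting at 17.3 ft from L (one-third of the span from the peak).
Moments about L: R_y·16.6 − 5·17.7 + 267.9 − (½·2.81·12.9)·17.3 − 25·14.4 = 0 → R_y = 494.15385/16.6 = 29.7683 ≈ 29.77 kip.
ΣF_y = 0: L_y + 29.7683 − 5 − ½·2.81·12.9 − 25 = 0 → L_y = 18.36 kip.
ΣF_x = 0: no horizontal applied forces, so L_x = 0.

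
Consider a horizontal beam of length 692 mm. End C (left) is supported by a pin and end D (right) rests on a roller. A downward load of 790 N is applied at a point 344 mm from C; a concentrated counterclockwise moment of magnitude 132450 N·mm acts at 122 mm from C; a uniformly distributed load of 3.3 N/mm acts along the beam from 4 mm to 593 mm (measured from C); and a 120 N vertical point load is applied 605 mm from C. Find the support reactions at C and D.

C_x = 0, C_y = 1709 N, D_y = 1145 N

Resultant of the distributed load: 3.3 × 589 = 1943.7 N at 298.5 mm from C.
Moments about C: D_y·692 − 790·344 + 132450 − (3.3·589)·298.5 − 120·605 = 0 → D_y = 792104.45/692 = 1144.66 ≈ 1145 N.
ΣF_y = 0: C_y + 1144.66 − 790 − 3.3·589 − 120 = 0 → C_y = 1709 N.
ΣF_x = 0: no horizontal applied forces, so C_x = 0.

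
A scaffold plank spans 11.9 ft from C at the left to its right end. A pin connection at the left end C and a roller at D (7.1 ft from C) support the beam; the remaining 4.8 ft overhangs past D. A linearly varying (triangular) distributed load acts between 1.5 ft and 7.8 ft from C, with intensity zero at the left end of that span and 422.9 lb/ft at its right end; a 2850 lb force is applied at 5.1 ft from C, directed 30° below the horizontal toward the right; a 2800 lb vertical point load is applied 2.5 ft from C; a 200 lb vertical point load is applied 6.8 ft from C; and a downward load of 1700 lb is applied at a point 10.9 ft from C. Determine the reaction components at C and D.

C_x = -2468 lb, C_y = 1577 lb, D_y = 5880 lb

Resultant of the triangular load: ½ × 422.9 × 6.3 = 1332.135 lb, acting at 5.7 ft from C (one-third of the span from the peak).
Taking moments about C: D_y·7.1 − (½·422.9·6.3)·5.7 − 2850·sin30°·5.1 − 2800·2.5 − 200·6.8 − 1700·10.9 = 0 → D_y = 41750.6695/7.1 = 5880.38 ≈ 5880 lb.
ΣF_y = 0: C_y + 5880.38 − ½·422.9·6.3 − 2850·sin30° − 2800 − 200 − 1700 = 0 → C_y = 1577 lb.
ΣF_x = 0: C_x + 2850·cos30° = 0 → C_x = -2468 lb.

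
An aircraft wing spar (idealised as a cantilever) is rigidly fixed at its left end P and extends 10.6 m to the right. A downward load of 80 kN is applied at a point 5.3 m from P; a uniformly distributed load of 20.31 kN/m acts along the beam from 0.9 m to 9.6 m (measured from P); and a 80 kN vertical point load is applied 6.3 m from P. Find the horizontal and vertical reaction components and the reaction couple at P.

Resultant of the distributed load: 20.31 × 8.7 = 176.697 kN at 5.25 m from P.
ΣF_x = 0: P_x = 0.
ΣF_y = 0: P_y − 80 − 20.31·8.7 − 80 = 0 → P_y = 336.7 kN.
ΣM about P: M_P − 80·5.3 − (20.31·8.7)·5.25 − 80·6.3 = 0 → M_P = 1856 kN·m.

P_x = 0, P_y = 336.7 kN, M_P = 1856 kN·m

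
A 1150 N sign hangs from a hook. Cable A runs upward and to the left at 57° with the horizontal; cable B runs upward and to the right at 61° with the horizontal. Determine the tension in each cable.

ΣF_x = 0: −T_A·cos57° + T_B·cos61° = 0 → T_B = 1.12341·T_A.
ΣF_y = 0: T_A·sin57° + T_B·sin61° = 1150.
Substitute: T_A·(0.838671 + 1.12341·0.87462) = 1150 → T_A = 631.442 ≈ 631.4 N.
Then T_B = 1.12341 × 631.442 = 709.4 N.

T_A = 631.4 N, T_B = 709.4 N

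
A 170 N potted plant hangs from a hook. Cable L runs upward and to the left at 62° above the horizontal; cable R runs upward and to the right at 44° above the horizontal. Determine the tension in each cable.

T_L = 127.2 N, T_R = 83.03 N

ΣF_x = 0: −T_L·cos62° + T_R·cos44° = 0 → T_R = 0.652642·T_L.
ΣF_y = 0: T_L·sin62° + T_R·sin44° = 170.
Substitute: T_L·(0.882948 + 0.652642·0.694658) = 170 → T_L = 127.216 ≈ 127.2 N.
Then T_R = 0.652642 × 127.216 = 83.03 N.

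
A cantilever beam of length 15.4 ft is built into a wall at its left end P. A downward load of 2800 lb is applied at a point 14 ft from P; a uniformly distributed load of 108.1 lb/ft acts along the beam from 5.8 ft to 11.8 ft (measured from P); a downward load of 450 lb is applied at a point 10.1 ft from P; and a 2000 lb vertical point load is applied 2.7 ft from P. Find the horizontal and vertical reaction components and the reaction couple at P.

P_x = 0, P_y = 5899 lb, M_P = 54850 lb·ft

Resultant of the distributed load: 108.1 × 6 = 648.6 lb at 8.8 ft from P.
ΣF_x = 0: P_x = 0.
ΣF_y = 0: P_y − 2800 − 108.1·6 − 450 − 2000 = 0 → P_y = 5899 lb.
ΣM about P: M_P − 2800·14 − (108.1·6)·8.8 − 450·10.1 − 2000·2.7 = 0 → M_P = 54850 lb·ft.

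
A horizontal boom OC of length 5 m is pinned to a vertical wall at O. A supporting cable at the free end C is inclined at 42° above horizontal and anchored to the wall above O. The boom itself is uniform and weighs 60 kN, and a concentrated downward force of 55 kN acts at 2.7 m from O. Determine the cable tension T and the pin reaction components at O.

ΣM about O: T·sin42°·5 − 60·2.5 − 55·2.7 = 0 → T = 298.5/(5·0.669131) = 89.2202 ≈ 89.22 kN.
ΣF_x = 0: O_x − T·cos42° = 0 → O_x = 89.2202 × 0.743145 = 66.30 kN.
ΣF_y = 0: O_y + T·sin42° − 60 − 55 = 0 → O_y = 115 − 89.2202 × 0.669131 = 55.30 kN.

T = 89.22 kN, O_x = 66.30 kN, O_y = 55.30 kN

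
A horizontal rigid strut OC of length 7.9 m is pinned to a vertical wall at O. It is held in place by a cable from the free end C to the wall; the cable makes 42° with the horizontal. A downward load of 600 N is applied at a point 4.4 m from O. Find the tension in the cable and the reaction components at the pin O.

ΣM about O: T·sin42°·7.9 − 600·4.4 = 0 → T = 2640/(7.9·0.669131) = 499.42 ≈ 499.4 N.
ΣF_x = 0: O_x − T·cos42° = 0 → O_x = 499.42 × 0.743145 = 371.1 N.
ΣF_y = 0: O_y + T·sin42° − 600 = 0 → O_y = 600 − 499.42 × 0.669131 = 265.8 N.

T = 499.4 N, O_x = 371.1 N, O_y = 265.8 N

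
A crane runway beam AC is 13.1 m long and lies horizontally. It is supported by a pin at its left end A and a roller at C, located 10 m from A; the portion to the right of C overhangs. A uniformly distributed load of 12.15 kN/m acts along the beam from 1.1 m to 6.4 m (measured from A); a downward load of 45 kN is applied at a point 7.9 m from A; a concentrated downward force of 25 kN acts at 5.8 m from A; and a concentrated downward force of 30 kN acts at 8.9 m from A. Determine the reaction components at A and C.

A_x = 0, A_y = 63.50 kN, C_y = 100.9 kN

Resultant of the distributed load: 12.15 × 5.3 = 64.395 kN at 3.75 m from A.
Taking moments about A: C_y·10 − (12.15·5.3)·3.75 − 45·7.9 − 25·5.8 − 30·8.9 = 0 → C_y = 1008.98125/10 = 100.898 ≈ 100.9 kN.
ΣF_y = 0: A_y + 100.898 − 12.15·5.3 − 45 − 25 − 30 = 0 → A_y = 63.50 kN.
ΣF_x = 0: no horizontal applied forces, so A_x = 0.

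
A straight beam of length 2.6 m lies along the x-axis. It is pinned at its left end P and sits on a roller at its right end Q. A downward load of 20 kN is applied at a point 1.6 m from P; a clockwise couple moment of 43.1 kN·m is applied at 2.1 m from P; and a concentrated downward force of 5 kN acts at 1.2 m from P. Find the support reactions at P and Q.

P_x = 0, P_y = -6.192 kN, Q_y = 31.19 kN

Moments about P: Q_y·2.6 − 20·1.6 − 43.1 − 5·1.2 = 0 → Q_y = 81.1/2.6 = 31.1923 ≈ 31.19 kN.
ΣF_y = 0: P_y + 31.1923 − 20 − 5 = 0 → P_y = -6.192 kN.
ΣF_x = 0: no horizontal applied forces, so P_x = 0.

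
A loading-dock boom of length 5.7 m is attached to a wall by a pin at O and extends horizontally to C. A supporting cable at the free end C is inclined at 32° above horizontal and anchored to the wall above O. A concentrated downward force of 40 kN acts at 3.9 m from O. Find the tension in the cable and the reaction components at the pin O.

ΣM about O: T·sin32°·5.7 − 40·3.9 = 0 → T = 156/(5.7·0.529919) = 51.6464 ≈ 51.65 kN.
ΣF_x = 0: O_x − T·cos32° = 0 → O_x = 51.6464 × 0.848048 = 43.80 kN.
ΣF_y = 0: O_y + T·sin32° − 40 = 0 → O_y = 40 − 51.6464 × 0.529919 = 12.63 kN.

T = 51.65 kN, O_x = 43.80 kN, O_y = 12.63 kN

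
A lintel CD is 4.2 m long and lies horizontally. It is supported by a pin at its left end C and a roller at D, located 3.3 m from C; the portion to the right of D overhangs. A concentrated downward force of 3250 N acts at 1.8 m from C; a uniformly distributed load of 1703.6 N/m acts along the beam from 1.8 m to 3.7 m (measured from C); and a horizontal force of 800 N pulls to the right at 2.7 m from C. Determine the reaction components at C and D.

Resultant of the distributed load: 1703.6 × 1.9 = 3236.84 N at 2.75 m from C.
Taking moments about C: D_y·3.3 − 3250·1.8 − (1703.6·1.9)·2.75 = 0 → D_y = 14751.31/3.3 = 4470.09 ≈ 4470 N.
ΣF_y = 0: C_y + 4470.09 − 3250 − 1703.6·1.9 = 0 → C_y = 2017 N.
ΣF_x = 0: C_x + 800 = 0 → C_x = -800.0 N.

C_x = -800.0 N, C_y = 2017 N, D_y = 4470 N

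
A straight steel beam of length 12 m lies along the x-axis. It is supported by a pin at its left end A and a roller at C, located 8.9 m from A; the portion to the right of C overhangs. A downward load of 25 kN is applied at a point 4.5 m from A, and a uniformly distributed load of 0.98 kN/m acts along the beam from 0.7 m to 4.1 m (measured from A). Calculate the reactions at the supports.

A_x = 0, A_y = 14.79 kN, C_y = 13.54 kN

Resultant of the distributed load: 0.98 × 3.4 = 3.332 kN at 2.4 m from A.
Moments about A: C_y·8.9 − 25·4.5 − (0.98·3.4)·2.4 = 0 → C_y = 120.4968/8.9 = 13.539 ≈ 13.54 kN.
ΣF_y = 0: A_y + 13.539 − 25 − 0.98·3.4 = 0 → A_y = 14.79 kN.
ΣF_x = 0: no horizontal applied forces, so A_x = 0.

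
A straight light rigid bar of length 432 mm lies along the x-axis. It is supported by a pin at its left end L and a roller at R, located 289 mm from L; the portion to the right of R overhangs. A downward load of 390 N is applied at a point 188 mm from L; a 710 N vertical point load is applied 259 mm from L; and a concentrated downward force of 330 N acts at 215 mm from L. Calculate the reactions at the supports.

L_x = 0, L_y = 294.5 N, R_y = 1136 N

Taking moments about L: R_y·289 − 390·188 − 710·259 − 330·215 = 0 → R_y = 328160/289 = 1135.5 ≈ 1136 N.
ΣF_y = 0: L_y + 1135.5 − 390 − 710 − 330 = 0 → L_y = 294.5 N.
ΣF_x = 0: no horizontal applied forces, so L_x = 0.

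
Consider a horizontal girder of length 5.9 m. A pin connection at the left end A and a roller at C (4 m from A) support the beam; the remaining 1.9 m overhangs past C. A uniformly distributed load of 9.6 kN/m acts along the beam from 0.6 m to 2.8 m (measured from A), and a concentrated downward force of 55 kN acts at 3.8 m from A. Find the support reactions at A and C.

Resultant of the distributed load: 9.6 × 2.2 = 21.12 kN at 1.7 m from A.
ΣM about A: C_y·4 − (9.6·2.2)·1.7 − 55·3.8 = 0 → C_y = 244.904/4 = 61.226 ≈ 61.23 kN.
ΣF_y = 0: A_y + 61.226 − 9.6·2.2 − 55 = 0 → A_y = 14.89 kN.
ΣF_x = 0: no horizontal applied forces, so A_x = 0.

A_x = 0, A_y = 14.89 kN, C_y = 61.23 kN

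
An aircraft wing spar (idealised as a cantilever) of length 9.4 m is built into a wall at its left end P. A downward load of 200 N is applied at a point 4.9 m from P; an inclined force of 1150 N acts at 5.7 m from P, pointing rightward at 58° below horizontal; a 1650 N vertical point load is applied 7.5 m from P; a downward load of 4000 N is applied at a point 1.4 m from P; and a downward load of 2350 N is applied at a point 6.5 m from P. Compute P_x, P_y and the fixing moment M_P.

ΣF_x = 0: P_x + 1150·cos58° = 0 → P_x = -609.4 N.
ΣF_y = 0: P_y − 200 − 1150·sin58° − 1650 − 4000 − 2350 = 0 → P_y = 9175 N.
ΣM about P: M_P − 200·4.9 − 1150·sin58°·5.7 − 1650·7.5 − 4000·1.4 − 2350·6.5 = 0 → M_P = 39790 N·m.

P_x = -609.4 N, P_y = 9175 N, M_P = 39790 N·m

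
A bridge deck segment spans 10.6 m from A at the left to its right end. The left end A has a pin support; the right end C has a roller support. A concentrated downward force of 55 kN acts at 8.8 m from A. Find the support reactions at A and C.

ΣM about A: C_y·10.6 − 55·8.8 = 0 → C_y = 484/10.6 = 45.6604 ≈ 45.66 kN.
ΣF_y = 0: A_y + 45.6604 − 55 = 0 → A_y = 9.340 kN.
ΣF_x = 0: no horizontal applied forces, so A_x = 0.

A_x = 0, A_y = 9.340 kN, C_y = 45.66 kN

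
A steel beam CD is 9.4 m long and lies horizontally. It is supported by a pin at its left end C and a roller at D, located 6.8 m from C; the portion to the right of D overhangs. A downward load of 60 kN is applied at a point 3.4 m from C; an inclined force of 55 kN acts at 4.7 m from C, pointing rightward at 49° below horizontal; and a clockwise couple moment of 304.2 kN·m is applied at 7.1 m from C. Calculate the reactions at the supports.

Taking moments about C: D_y·6.8 − 60·3.4 − 55·sin49°·4.7 − 304.2 = 0 → D_y = 703.292/6.8 = 103.425 ≈ 103.4 kN.
ΣF_y = 0: C_y + 103.425 − 60 − 55·sin49° = 0 → C_y = -1.916 kN.
ΣF_x = 0: C_x + 55·cos49° = 0 → C_x = -36.08 kN.

C_x = -36.08 kN, C_y = -1.916 kN, D_y = 103.4 kN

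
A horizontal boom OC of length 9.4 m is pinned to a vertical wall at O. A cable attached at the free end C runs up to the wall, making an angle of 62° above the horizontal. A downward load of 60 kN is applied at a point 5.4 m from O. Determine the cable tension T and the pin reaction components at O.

T = 39.04 kN, O_x = 18.33 kN, O_y = 25.53 kN

ΣM about O: T·sin62°·9.4 − 60·5.4 = 0 → T = 324/(9.4·0.882948) = 39.0375 ≈ 39.04 kN.
ΣF_x = 0: O_x − T·cos62° = 0 → O_x = 39.0375 × 0.469472 = 18.33 kN.
ΣF_y = 0: O_y + T·sin62° − 60 = 0 → O_y = 60 − 39.0375 × 0.882948 = 25.53 kN.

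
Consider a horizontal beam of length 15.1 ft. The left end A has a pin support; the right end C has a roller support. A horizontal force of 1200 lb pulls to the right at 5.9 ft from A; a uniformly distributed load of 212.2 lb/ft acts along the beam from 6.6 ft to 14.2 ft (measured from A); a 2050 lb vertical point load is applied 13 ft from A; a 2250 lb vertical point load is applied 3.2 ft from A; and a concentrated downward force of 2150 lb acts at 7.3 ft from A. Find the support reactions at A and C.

A_x = -1200 lb, A_y = 3671 lb, C_y = 4392 lb

Resultant of the distributed load: 212.2 × 7.6 = 1612.72 lb at 10.4 ft from A.
ΣM about A: C_y·15.1 − (212.2·7.6)·10.4 − 2050·13 − 2250·3.2 − 2150·7.3 = 0 → C_y = 66317.288/15.1 = 4391.87 ≈ 4392 lb.
ΣF_y = 0: A_y + 4391.87 − 212.2·7.6 − 2050 − 2250 − 2150 = 0 → A_y = 3671 lb.
ΣF_x = 0: A_x + 1200 = 0 → A_x = -1200 lb.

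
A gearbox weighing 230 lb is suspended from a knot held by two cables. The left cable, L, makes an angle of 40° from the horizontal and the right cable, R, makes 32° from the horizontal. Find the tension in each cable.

ΣF_x = 0: −T_L·cos40° + T_R·cos32° = 0 → T_R = 0.903303·T_L.
ΣF_y = 0: T_L·sin40° + T_R·sin32° = 230.
Substitute: T_L·(0.642788 + 0.903303·0.529919) = 230 → T_L = 205.089 ≈ 205.1 lb.
Then T_R = 0.903303 × 205.089 = 185.3 lb.

T_L = 205.1 lb, T_R = 185.3 lb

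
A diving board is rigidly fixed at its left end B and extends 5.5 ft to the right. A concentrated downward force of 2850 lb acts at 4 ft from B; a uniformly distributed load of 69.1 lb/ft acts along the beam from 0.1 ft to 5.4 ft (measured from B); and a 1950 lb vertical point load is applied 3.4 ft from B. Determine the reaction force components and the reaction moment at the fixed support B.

Resultant of the distributed load: 69.1 × 5.3 = 366.23 lb at 2.75 ft from B.
ΣF_x = 0: B_x = 0.
ΣF_y = 0: B_y − 2850 − 69.1·5.3 − 1950 = 0 → B_y = 5166 lb.
ΣM about B: M_B − 2850·4 − (69.1·5.3)·2.75 − 1950·3.4 = 0 → M_B = 19040 lb·ft.

B_x = 0, B_y = 5166 lb, M_B = 19040 lb·ft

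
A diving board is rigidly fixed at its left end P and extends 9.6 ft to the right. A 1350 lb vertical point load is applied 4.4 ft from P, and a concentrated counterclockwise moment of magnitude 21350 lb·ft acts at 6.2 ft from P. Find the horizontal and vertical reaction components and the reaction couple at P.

P_x = 0, P_y = 1350 lb, M_P = -15410 lb·ft

ΣF_x = 0: P_x = 0.
ΣF_y = 0: P_y − 1350 = 0 → P_y = 1350 lb.
ΣM about P: M_P − 1350·4.4 + 21350 = 0 → M_P = -15410 lb·ft.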